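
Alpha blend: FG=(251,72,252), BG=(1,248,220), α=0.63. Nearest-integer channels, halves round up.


C = α×F + (1-α)×B, with 1-α = 0.37
R: 0.63×251 + 0.37×1 = 158.13 + 0.37 = 158.50 → 159
G: 0.63×72 + 0.37×248 = 45.36 + 91.76 = 137.12 → 137
B: 0.63×252 + 0.37×220 = 158.76 + 81.40 = 240.16 → 240
= RGB(159, 137, 240)


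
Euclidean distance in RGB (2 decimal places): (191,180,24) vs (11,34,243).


d = √[(R₁-R₂)² + (G₁-G₂)² + (B₁-B₂)²]
d = √[(191-11)² + (180-34)² + (24-243)²]
d = √[32400 + 21316 + 47961]
d = √101677
d ≈ 318.87


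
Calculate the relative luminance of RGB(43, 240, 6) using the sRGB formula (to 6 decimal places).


Linearize each channel (sRGB transfer function): c = v/255; c_lin = c/12.92 if c ≤ 0.04045, else ((c+0.055)/1.055)^2.4
  R: 43/255 ≈ 0.168627 > 0.04045 → ((0.168627+0.055)/1.055)^2.4 ≈ 0.024158
  G: 240/255 ≈ 0.941176 > 0.04045 → ((0.941176+0.055)/1.055)^2.4 ≈ 0.871367
  B: 6/255 ≈ 0.023529 ≤ 0.04045 → 0.023529/12.92 ≈ 0.001821
R_lin = 0.024158, G_lin = 0.871367, B_lin = 0.001821
L = 0.2126×R + 0.7152×G + 0.0722×B
L = 0.2126×0.024158 + 0.7152×0.871367 + 0.0722×0.001821
L ≈ 0.628469


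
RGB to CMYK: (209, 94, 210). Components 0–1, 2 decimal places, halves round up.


R'=209/255≈0.8196, G'=94/255≈0.3686, B'=210/255≈0.8235
K = 1 - max(R',G',B') = 1 - 210/255 = 45/255 = 0.17647… → 0.18
(1-R'-K)/(1-K) simplifies to (max-R)/max with max = 210:
C = (210-209)/210 = 1/210 = 0.00476… → 0.00
M = (210-94)/210 = 116/210 = 0.55238… → 0.55
Y = (210-210)/210 = 0/210 = 0 → 0.00
= CMYK(0.00, 0.55, 0.00, 0.18)


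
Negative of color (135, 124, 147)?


Invert: (255-R, 255-G, 255-B)
R: 255-135 = 120
G: 255-124 = 131
B: 255-147 = 108
= RGB(120, 131, 108)


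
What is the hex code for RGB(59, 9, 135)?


R = 59 → 3B (hex)
G = 9 → 09 (hex)
B = 135 → 87 (hex)
Hex = #3B0987


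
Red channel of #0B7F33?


Color: #0B7F33
R = 0B = 11
G = 7F = 127
B = 33 = 51
Red = 11


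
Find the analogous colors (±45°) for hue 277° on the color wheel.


Base hue: 277°
Left analog: (277 - 45) mod 360 = 232°
Right analog: (277 + 45) mod 360 = 322°
Analogous hues = 232° and 322°


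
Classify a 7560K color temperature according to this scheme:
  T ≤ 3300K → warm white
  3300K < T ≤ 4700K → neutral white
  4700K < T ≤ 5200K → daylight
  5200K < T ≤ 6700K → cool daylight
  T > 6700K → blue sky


Temperature: 7560K
7560K > 6700K → blue sky
Classification: blue sky


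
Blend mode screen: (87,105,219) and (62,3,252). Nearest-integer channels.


Screen: C = 255 - (255-A)×(255-B)/255, rounded to nearest integer
R: 255 - (255-87)×(255-62)/255 = 255 - 32424/255 ≈ 255 - 127.153 = 127.847 → 128
G: 255 - (255-105)×(255-3)/255 = 255 - 37800/255 ≈ 255 - 148.235 = 106.765 → 107
B: 255 - (255-219)×(255-252)/255 = 255 - 108/255 ≈ 255 - 0.424 = 254.576 → 255
= RGB(128, 107, 255)


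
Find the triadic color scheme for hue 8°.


Triadic: equally spaced at 120° intervals
H1 = 8°
H2 = (8 + 120) mod 360 = 128°
H3 = (8 + 240) mod 360 = 248°
Triadic = 8°, 128°, 248°


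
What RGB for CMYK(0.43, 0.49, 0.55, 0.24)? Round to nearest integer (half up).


R = 255 × (1-C) × (1-K) = 255 × 0.57 × 0.76 = 110.466 → 110
G = 255 × (1-M) × (1-K) = 255 × 0.51 × 0.76 = 98.838 → 99
B = 255 × (1-Y) × (1-K) = 255 × 0.45 × 0.76 = 87.21 → 87
= RGB(110, 99, 87)


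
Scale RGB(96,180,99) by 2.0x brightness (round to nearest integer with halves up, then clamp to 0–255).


Multiply each channel by 2.0, round half up, clamp to [0, 255]
R: 96×2.0 = 192
G: 180×2.0 = 360 → clamp → 255
B: 99×2.0 = 198
= RGB(192, 255, 198)


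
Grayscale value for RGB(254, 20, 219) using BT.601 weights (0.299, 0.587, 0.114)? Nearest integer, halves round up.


Gray = 0.299×R + 0.587×G + 0.114×B
Gray = 0.299×254 + 0.587×20 + 0.114×219
Gray = 75.946 + 11.740 + 24.966
Gray = 112.652 → round half up → 113
Gray = 113


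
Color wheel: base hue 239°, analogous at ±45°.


Base hue: 239°
Left analog: (239 - 45) mod 360 = 194°
Right analog: (239 + 45) mod 360 = 284°
Analogous hues = 194° and 284°


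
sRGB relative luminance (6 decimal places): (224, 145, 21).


Linearize each channel (sRGB transfer function): c = v/255; c_lin = c/12.92 if c ≤ 0.04045, else ((c+0.055)/1.055)^2.4
  R: 224/255 ≈ 0.878431 > 0.04045 → ((0.878431+0.055)/1.055)^2.4 ≈ 0.745404
  G: 145/255 ≈ 0.568627 > 0.04045 → ((0.568627+0.055)/1.055)^2.4 ≈ 0.283149
  B: 21/255 ≈ 0.082353 > 0.04045 → ((0.082353+0.055)/1.055)^2.4 ≈ 0.007499
R_lin = 0.745404, G_lin = 0.283149, B_lin = 0.007499
L = 0.2126×R + 0.7152×G + 0.0722×B
L = 0.2126×0.745404 + 0.7152×0.283149 + 0.0722×0.007499
L ≈ 0.361522


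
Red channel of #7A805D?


Color: #7A805D
R = 7A = 122
G = 80 = 128
B = 5D = 93
Red = 122


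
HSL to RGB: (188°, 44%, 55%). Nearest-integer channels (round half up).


H=188°, S=0.44, L=0.55
C = (1-|2L-1|)×S = (1-|0.10|)×0.44 = 0.396
H' = H/60 = 188/60 ≈ 3.1333; X = C×(1-|H' mod 2 - 1|) = 0.3432
m = L - C/2 = 0.55 - 0.198 = 0.352
Sector ⌊H'⌋ = 3 → (R',G',B') = (0.0, 0.3432, 0.396)
RGB = ((R'+m)×255, (G'+m)×255, (B'+m)×255) = (89.76, 177.276, 190.74)
Round half up → RGB(90, 177, 191)


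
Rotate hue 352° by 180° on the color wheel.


New hue = (H + rotation) mod 360
New hue = (352 + 180) mod 360
= 532 mod 360
= 172°


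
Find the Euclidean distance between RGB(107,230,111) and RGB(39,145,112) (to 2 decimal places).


d = √[(R₁-R₂)² + (G₁-G₂)² + (B₁-B₂)²]
d = √[(107-39)² + (230-145)² + (111-112)²]
d = √[4624 + 7225 + 1]
d = √11850
d ≈ 108.86


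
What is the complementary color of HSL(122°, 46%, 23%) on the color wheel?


Complement = opposite side of color wheel = hue + 180°
H' = (122 + 180) mod 360 = 302°
S and L unchanged.
= HSL(302°, 46%, 23%)


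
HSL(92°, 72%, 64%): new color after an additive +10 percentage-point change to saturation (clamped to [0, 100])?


Original S = 72%
Adjustment = +10 percentage points
New S = 72 + (10) = 82
Clamp to [0, 100] → 82
= HSL(92°, 82%, 64%)


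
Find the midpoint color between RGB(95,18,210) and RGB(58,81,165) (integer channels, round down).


Midpoint: each channel = ⌊(C₁+C₂)/2⌋
R: ⌊(95+58)/2⌋ = 76
G: ⌊(18+81)/2⌋ = 49
B: ⌊(210+165)/2⌋ = 187
= RGB(76, 49, 187)


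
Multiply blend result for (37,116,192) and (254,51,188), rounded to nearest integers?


Multiply: C = A×B/255, rounded to nearest integer
R: 37×254/255 = 9398/255 ≈ 36.855 → 37
G: 116×51/255 = 5916/255 ≈ 23.200 → 23
B: 192×188/255 = 36096/255 ≈ 141.553 → 142
= RGB(37, 23, 142)


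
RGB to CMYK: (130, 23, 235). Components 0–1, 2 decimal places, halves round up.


R'=130/255≈0.5098, G'=23/255≈0.0902, B'=235/255≈0.9216
K = 1 - max(R',G',B') = 1 - 235/255 = 20/255 = 0.07843… → 0.08
(1-R'-K)/(1-K) simplifies to (max-R)/max with max = 235:
C = (235-130)/235 = 105/235 = 0.44680… → 0.45
M = (235-23)/235 = 212/235 = 0.90212… → 0.90
Y = (235-235)/235 = 0/235 = 0 → 0.00
= CMYK(0.45, 0.90, 0.00, 0.08)


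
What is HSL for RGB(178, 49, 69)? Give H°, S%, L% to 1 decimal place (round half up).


Normalize: R'=178/255≈0.6980, G'=49/255≈0.1922, B'=69/255≈0.2706
Max=178/255, Min=49/255, Δ=Max-Min=129/255
L = (Max+Min)/2 = (178+49)/510 = 227/510 = 0.44509… → L = 44.5%
L ≤ 0.5 → S = Δ/(Max+Min) = 129/(178+49) = 129/227 = 0.56828… → S = 56.8%
(the 1/255 factors cancel in S and H, so raw channel differences can be used)
Max is R' → H = 60 × (((G-B)/Δ) mod 6) = 60 × (((49-69)/129) mod 6)
  (-20)/129 = -0.1550…; negative, so add 6 → 5.8449…
  H = 60 × 5.8449… = 350.697…° → H = 350.7°
= HSL(350.7°, 56.8%, 44.5%)


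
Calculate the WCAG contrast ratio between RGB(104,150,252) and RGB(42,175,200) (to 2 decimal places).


Linearize each sRGB channel c=v/255: c/12.92 if c ≤ 0.04045 else ((c+0.055)/1.055)^2.4
L = 0.2126×R_lin + 0.7152×G_lin + 0.0722×B_lin
Color 1 (104,150,252):
  R=104: 104/255≈0.4078 > 0.04045 → ((0.4078+0.055)/1.055)^2.4 ≈ 0.13843
  G=150: 150/255≈0.5882 > 0.04045 → ((0.5882+0.055)/1.055)^2.4 ≈ 0.30499
  B=252: 252/255≈0.9882 > 0.04045 → ((0.9882+0.055)/1.055)^2.4 ≈ 0.97345
  L1 = 0.2126×0.13843 + 0.7152×0.30499 + 0.0722×0.97345 ≈ 0.31784
Color 2 (42,175,200):
  R=42: 42/255≈0.1647 > 0.04045 → ((0.1647+0.055)/1.055)^2.4 ≈ 0.02315
  G=175: 175/255≈0.6863 > 0.04045 → ((0.6863+0.055)/1.055)^2.4 ≈ 0.42869
  B=200: 200/255≈0.7843 > 0.04045 → ((0.7843+0.055)/1.055)^2.4 ≈ 0.57758
  L2 = 0.2126×0.02315 + 0.7152×0.42869 + 0.0722×0.57758 ≈ 0.35322
Lighter = 0.35322, Darker = 0.31784
Ratio = (L_lighter + 0.05) / (L_darker + 0.05)
Ratio = (0.35322 + 0.05) / (0.31784 + 0.05) = 0.40322 / 0.36784 ≈ 1.0962
Ratio ≈ 1.10:1


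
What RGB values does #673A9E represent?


67 → 103 (R)
3A → 58 (G)
9E → 158 (B)
= RGB(103, 58, 158)


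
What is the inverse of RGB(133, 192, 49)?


Invert: (255-R, 255-G, 255-B)
R: 255-133 = 122
G: 255-192 = 63
B: 255-49 = 206
= RGB(122, 63, 206)


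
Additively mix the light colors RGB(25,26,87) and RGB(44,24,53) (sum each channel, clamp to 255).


Additive: each channel = min(255, C₁+C₂)
R: 25+44 = 69 → 69
G: 26+24 = 50 → 50
B: 87+53 = 140 → 140
= RGB(69, 50, 140)


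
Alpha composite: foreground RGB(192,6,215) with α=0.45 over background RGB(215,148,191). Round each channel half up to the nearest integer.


C = α×F + (1-α)×B, with 1-α = 0.55
R: 0.45×192 + 0.55×215 = 86.40 + 118.25 = 204.65 → 205
G: 0.45×6 + 0.55×148 = 2.70 + 81.40 = 84.10 → 84
B: 0.45×215 + 0.55×191 = 96.75 + 105.05 = 201.80 → 202
= RGB(205, 84, 202)


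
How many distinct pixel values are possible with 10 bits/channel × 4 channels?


Total bits = 10 bits/channel × 4 channels = 40 bits
Distinct pixel values = 2^40
= 1,099,511,627,776 pixel values


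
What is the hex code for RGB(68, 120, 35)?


R = 68 → 44 (hex)
G = 120 → 78 (hex)
B = 35 → 23 (hex)
Hex = #447823


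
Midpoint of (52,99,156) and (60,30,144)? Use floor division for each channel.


Midpoint: each channel = ⌊(C₁+C₂)/2⌋
R: ⌊(52+60)/2⌋ = 56
G: ⌊(99+30)/2⌋ = 64
B: ⌊(156+144)/2⌋ = 150
= RGB(56, 64, 150)


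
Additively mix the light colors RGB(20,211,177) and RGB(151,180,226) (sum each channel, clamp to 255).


Additive: each channel = min(255, C₁+C₂)
R: 20+151 = 171 → 171
G: 211+180 = 391 → 255
B: 177+226 = 403 → 255
= RGB(171, 255, 255)


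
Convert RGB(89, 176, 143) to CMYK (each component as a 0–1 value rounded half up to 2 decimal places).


R'=89/255≈0.3490, G'=176/255≈0.6902, B'=143/255≈0.5608
K = 1 - max(R',G',B') = 1 - 176/255 = 79/255 = 0.30980… → 0.31
(1-R'-K)/(1-K) simplifies to (max-R)/max with max = 176:
C = (176-89)/176 = 87/176 = 0.49431… → 0.49
M = (176-176)/176 = 0/176 = 0 → 0.00
Y = (176-143)/176 = 33/176 = 0.1875 → 0.19
= CMYK(0.49, 0.00, 0.19, 0.31)


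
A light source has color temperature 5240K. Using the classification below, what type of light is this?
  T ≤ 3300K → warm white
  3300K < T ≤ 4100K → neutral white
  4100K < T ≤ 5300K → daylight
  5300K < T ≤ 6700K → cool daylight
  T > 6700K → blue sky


Temperature: 5240K
4100K < 5240K ≤ 5300K → daylight
Classification: daylight


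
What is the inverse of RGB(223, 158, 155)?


Invert: (255-R, 255-G, 255-B)
R: 255-223 = 32
G: 255-158 = 97
B: 255-155 = 100
= RGB(32, 97, 100)


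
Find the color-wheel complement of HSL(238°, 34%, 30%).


Complement = opposite side of color wheel = hue + 180°
H' = (238 + 180) mod 360 = 58°
S and L unchanged.
= HSL(58°, 34%, 30%)


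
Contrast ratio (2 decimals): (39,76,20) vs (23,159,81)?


Linearize each sRGB channel c=v/255: c/12.92 if c ≤ 0.04045 else ((c+0.055)/1.055)^2.4
L = 0.2126×R_lin + 0.7152×G_lin + 0.0722×B_lin
Color 1 (39,76,20):
  R=39: 39/255≈0.1529 > 0.04045 → ((0.1529+0.055)/1.055)^2.4 ≈ 0.02029
  G=76: 76/255≈0.2980 > 0.04045 → ((0.2980+0.055)/1.055)^2.4 ≈ 0.07227
  B=20: 20/255≈0.0784 > 0.04045 → ((0.0784+0.055)/1.055)^2.4 ≈ 0.00700
  L1 = 0.2126×0.02029 + 0.7152×0.07227 + 0.0722×0.00700 ≈ 0.05651
Color 2 (23,159,81):
  R=23: 23/255≈0.0902 > 0.04045 → ((0.0902+0.055)/1.055)^2.4 ≈ 0.00857
  G=159: 159/255≈0.6235 > 0.04045 → ((0.6235+0.055)/1.055)^2.4 ≈ 0.34670
  B=81: 81/255≈0.3176 > 0.04045 → ((0.3176+0.055)/1.055)^2.4 ≈ 0.08228
  L2 = 0.2126×0.00857 + 0.7152×0.34670 + 0.0722×0.08228 ≈ 0.25573
Lighter = 0.25573, Darker = 0.05651
Ratio = (L_lighter + 0.05) / (L_darker + 0.05)
Ratio = (0.25573 + 0.05) / (0.05651 + 0.05) = 0.30573 / 0.10651 ≈ 2.8705
Ratio ≈ 2.87:1


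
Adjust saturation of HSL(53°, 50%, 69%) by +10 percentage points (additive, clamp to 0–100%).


Original S = 50%
Adjustment = +10 percentage points
New S = 50 + (10) = 60
Clamp to [0, 100] → 60
= HSL(53°, 60%, 69%)


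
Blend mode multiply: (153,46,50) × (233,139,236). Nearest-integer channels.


Multiply: C = A×B/255, rounded to nearest integer
R: 153×233/255 = 35649/255 ≈ 139.800 → 140
G: 46×139/255 = 6394/255 ≈ 25.075 → 25
B: 50×236/255 = 11800/255 ≈ 46.275 → 46
= RGB(140, 25, 46)


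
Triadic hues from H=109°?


Triadic: equally spaced at 120° intervals
H1 = 109°
H2 = (109 + 120) mod 360 = 229°
H3 = (109 + 240) mod 360 = 349°
Triadic = 109°, 229°, 349°


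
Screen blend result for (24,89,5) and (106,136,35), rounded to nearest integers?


Screen: C = 255 - (255-A)×(255-B)/255, rounded to nearest integer
R: 255 - (255-24)×(255-106)/255 = 255 - 34419/255 ≈ 255 - 134.976 = 120.024 → 120
G: 255 - (255-89)×(255-136)/255 = 255 - 19754/255 ≈ 255 - 77.467 = 177.533 → 178
B: 255 - (255-5)×(255-35)/255 = 255 - 55000/255 ≈ 255 - 215.686 = 39.314 → 39
= RGB(120, 178, 39)


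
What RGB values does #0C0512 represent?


0C → 12 (R)
05 → 5 (G)
12 → 18 (B)
= RGB(12, 5, 18)


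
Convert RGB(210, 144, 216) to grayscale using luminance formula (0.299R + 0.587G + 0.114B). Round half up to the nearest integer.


Gray = 0.299×R + 0.587×G + 0.114×B
Gray = 0.299×210 + 0.587×144 + 0.114×216
Gray = 62.790 + 84.528 + 24.624
Gray = 171.942 → round half up → 172
Gray = 172


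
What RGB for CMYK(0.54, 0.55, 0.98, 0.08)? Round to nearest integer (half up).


R = 255 × (1-C) × (1-K) = 255 × 0.46 × 0.92 = 107.916 → 108
G = 255 × (1-M) × (1-K) = 255 × 0.45 × 0.92 = 105.57 → 106
B = 255 × (1-Y) × (1-K) = 255 × 0.02 × 0.92 = 4.692 → 5
= RGB(108, 106, 5)


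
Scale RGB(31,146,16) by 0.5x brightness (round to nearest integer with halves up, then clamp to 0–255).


Multiply each channel by 0.5, round half up, clamp to [0, 255]
R: 31×0.5 = 15.5 → round → 16
G: 146×0.5 = 73
B: 16×0.5 = 8
= RGB(16, 73, 8)


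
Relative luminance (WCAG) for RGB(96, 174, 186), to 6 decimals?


Linearize each channel (sRGB transfer function): c = v/255; c_lin = c/12.92 if c ≤ 0.04045, else ((c+0.055)/1.055)^2.4
  R: 96/255 ≈ 0.376471 > 0.04045 → ((0.376471+0.055)/1.055)^2.4 ≈ 0.116971
  G: 174/255 ≈ 0.682353 > 0.04045 → ((0.682353+0.055)/1.055)^2.4 ≈ 0.423268
  B: 186/255 ≈ 0.729412 > 0.04045 → ((0.729412+0.055)/1.055)^2.4 ≈ 0.491021
R_lin = 0.116971, G_lin = 0.423268, B_lin = 0.491021
L = 0.2126×R + 0.7152×G + 0.0722×B
L = 0.2126×0.116971 + 0.7152×0.423268 + 0.0722×0.491021
L ≈ 0.363041


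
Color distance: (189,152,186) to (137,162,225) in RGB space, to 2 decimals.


d = √[(R₁-R₂)² + (G₁-G₂)² + (B₁-B₂)²]
d = √[(189-137)² + (152-162)² + (186-225)²]
d = √[2704 + 100 + 1521]
d = √4325
d ≈ 65.76


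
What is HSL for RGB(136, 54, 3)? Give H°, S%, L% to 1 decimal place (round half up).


Normalize: R'=136/255≈0.5333, G'=54/255≈0.2118, B'=3/255≈0.0118
Max=136/255, Min=3/255, Δ=Max-Min=133/255
L = (Max+Min)/2 = (136+3)/510 = 139/510 = 0.27254… → L = 27.3%
L ≤ 0.5 → S = Δ/(Max+Min) = 133/(136+3) = 133/139 = 0.95683… → S = 95.7%
(the 1/255 factors cancel in S and H, so raw channel differences can be used)
Max is R' → H = 60 × (((G-B)/Δ) mod 6) = 60 × (((54-3)/133) mod 6)
  51/133 = 0.3834…
  H = 60 × 0.3834… = 23.007…° → H = 23.0°
= HSL(23.0°, 95.7%, 27.3%)


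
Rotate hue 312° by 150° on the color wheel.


New hue = (H + rotation) mod 360
New hue = (312 + 150) mod 360
= 462 mod 360
= 102°


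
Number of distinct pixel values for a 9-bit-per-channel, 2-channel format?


Total bits = 9 bits/channel × 2 channels = 18 bits
Distinct pixel values = 2^18
= 262,144 pixel values


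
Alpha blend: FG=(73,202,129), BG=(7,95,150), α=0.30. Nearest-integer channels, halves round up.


C = α×F + (1-α)×B, with 1-α = 0.70
R: 0.30×73 + 0.70×7 = 21.90 + 4.90 = 26.80 → 27
G: 0.30×202 + 0.70×95 = 60.60 + 66.50 = 127.10 → 127
B: 0.30×129 + 0.70×150 = 38.70 + 105.00 = 143.70 → 144
= RGB(27, 127, 144)


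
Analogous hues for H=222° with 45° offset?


Base hue: 222°
Left analog: (222 - 45) mod 360 = 177°
Right analog: (222 + 45) mod 360 = 267°
Analogous hues = 177° and 267°


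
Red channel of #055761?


Color: #055761
R = 05 = 5
G = 57 = 87
B = 61 = 97
Red = 5


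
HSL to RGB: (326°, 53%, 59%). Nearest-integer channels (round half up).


H=326°, S=0.53, L=0.59
C = (1-|2L-1|)×S = (1-|0.18|)×0.53 = 0.4346
H' = H/60 = 326/60 ≈ 5.4333; X = C×(1-|H' mod 2 - 1|) ≈ 0.2463
m = L - C/2 = 0.59 - 0.2173 = 0.3727
Sector ⌊H'⌋ = 5 → (R',G',B') = (0.4346, 0.0, ≈0.2463)
RGB = ((R'+m)×255, (G'+m)×255, (B'+m)×255) = (205.8615, 95.0385, 157.8382)
Round half up → RGB(206, 95, 158)


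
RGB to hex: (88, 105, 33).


R = 88 → 58 (hex)
G = 105 → 69 (hex)
B = 33 → 21 (hex)
Hex = #586921


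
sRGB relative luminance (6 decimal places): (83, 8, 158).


Linearize each channel (sRGB transfer function): c = v/255; c_lin = c/12.92 if c ≤ 0.04045, else ((c+0.055)/1.055)^2.4
  R: 83/255 ≈ 0.325490 > 0.04045 → ((0.325490+0.055)/1.055)^2.4 ≈ 0.086500
  G: 8/255 ≈ 0.031373 ≤ 0.04045 → 0.031373/12.92 ≈ 0.002428
  B: 158/255 ≈ 0.619608 > 0.04045 → ((0.619608+0.055)/1.055)^2.4 ≈ 0.341914
R_lin = 0.086500, G_lin = 0.002428, B_lin = 0.341914
L = 0.2126×R + 0.7152×G + 0.0722×B
L = 0.2126×0.086500 + 0.7152×0.002428 + 0.0722×0.341914
L ≈ 0.044813


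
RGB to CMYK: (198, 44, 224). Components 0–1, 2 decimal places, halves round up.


R'=198/255≈0.7765, G'=44/255≈0.1725, B'=224/255≈0.8784
K = 1 - max(R',G',B') = 1 - 224/255 = 31/255 = 0.12156… → 0.12
(1-R'-K)/(1-K) simplifies to (max-R)/max with max = 224:
C = (224-198)/224 = 26/224 = 0.11607… → 0.12
M = (224-44)/224 = 180/224 = 0.80357… → 0.80
Y = (224-224)/224 = 0/224 = 0 → 0.00
= CMYK(0.12, 0.80, 0.00, 0.12)


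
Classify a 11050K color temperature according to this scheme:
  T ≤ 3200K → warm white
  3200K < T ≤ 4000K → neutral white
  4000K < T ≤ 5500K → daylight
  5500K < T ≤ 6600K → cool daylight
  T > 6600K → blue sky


Temperature: 11050K
11050K > 6600K → blue sky
Classification: blue sky


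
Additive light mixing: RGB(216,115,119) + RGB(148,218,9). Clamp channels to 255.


Additive: each channel = min(255, C₁+C₂)
R: 216+148 = 364 → 255
G: 115+218 = 333 → 255
B: 119+9 = 128 → 128
= RGB(255, 255, 128)


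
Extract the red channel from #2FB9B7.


Color: #2FB9B7
R = 2F = 47
G = B9 = 185
B = B7 = 183
Red = 47


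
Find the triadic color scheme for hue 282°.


Triadic: equally spaced at 120° intervals
H1 = 282°
H2 = (282 + 120) mod 360 = 42°
H3 = (282 + 240) mod 360 = 162°
Triadic = 282°, 42°, 162°


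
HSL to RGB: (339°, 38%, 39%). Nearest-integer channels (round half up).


H=339°, S=0.38, L=0.39
C = (1-|2L-1|)×S = (1-|-0.22|)×0.38 = 0.2964
H' = H/60 = 339/60 ≈ 5.6500; X = C×(1-|H' mod 2 - 1|) = 0.10374
m = L - C/2 = 0.39 - 0.1482 = 0.2418
Sector ⌊H'⌋ = 5 → (R',G',B') = (0.2964, 0.0, 0.10374)
RGB = ((R'+m)×255, (G'+m)×255, (B'+m)×255) = (137.241, 61.659, 88.1127)
Round half up → RGB(137, 62, 88)


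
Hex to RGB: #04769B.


04 → 4 (R)
76 → 118 (G)
9B → 155 (B)
= RGB(4, 118, 155)


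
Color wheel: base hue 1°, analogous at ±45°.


Base hue: 1°
Left analog: (1 - 45) mod 360 = 316°
Right analog: (1 + 45) mod 360 = 46°
Analogous hues = 316° and 46°


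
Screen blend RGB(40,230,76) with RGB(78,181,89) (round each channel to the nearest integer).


Screen: C = 255 - (255-A)×(255-B)/255, rounded to nearest integer
R: 255 - (255-40)×(255-78)/255 = 255 - 38055/255 ≈ 255 - 149.235 = 105.765 → 106
G: 255 - (255-230)×(255-181)/255 = 255 - 1850/255 ≈ 255 - 7.255 = 247.745 → 248
B: 255 - (255-76)×(255-89)/255 = 255 - 29714/255 ≈ 255 - 116.525 = 138.475 → 138
= RGB(106, 248, 138)


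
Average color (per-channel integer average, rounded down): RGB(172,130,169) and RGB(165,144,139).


Midpoint: each channel = ⌊(C₁+C₂)/2⌋
R: ⌊(172+165)/2⌋ = 168
G: ⌊(130+144)/2⌋ = 137
B: ⌊(169+139)/2⌋ = 154
= RGB(168, 137, 154)


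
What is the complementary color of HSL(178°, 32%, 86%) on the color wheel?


Complement = opposite side of color wheel = hue + 180°
H' = (178 + 180) mod 360 = 358°
S and L unchanged.
= HSL(358°, 32%, 86%)


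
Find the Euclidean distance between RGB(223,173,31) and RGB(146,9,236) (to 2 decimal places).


d = √[(R₁-R₂)² + (G₁-G₂)² + (B₁-B₂)²]
d = √[(223-146)² + (173-9)² + (31-236)²]
d = √[5929 + 26896 + 42025]
d = √74850
d ≈ 273.59


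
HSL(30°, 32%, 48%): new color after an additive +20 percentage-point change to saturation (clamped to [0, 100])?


Original S = 32%
Adjustment = +20 percentage points
New S = 32 + (20) = 52
Clamp to [0, 100] → 52
= HSL(30°, 52%, 48%)


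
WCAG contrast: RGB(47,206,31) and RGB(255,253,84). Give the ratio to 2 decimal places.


Linearize each sRGB channel c=v/255: c/12.92 if c ≤ 0.04045 else ((c+0.055)/1.055)^2.4
L = 0.2126×R_lin + 0.7152×G_lin + 0.0722×B_lin
Color 1 (47,206,31):
  R=47: 47/255≈0.1843 > 0.04045 → ((0.1843+0.055)/1.055)^2.4 ≈ 0.02843
  G=206: 206/255≈0.8078 > 0.04045 → ((0.8078+0.055)/1.055)^2.4 ≈ 0.61721
  B=31: 31/255≈0.1216 > 0.04045 → ((0.1216+0.055)/1.055)^2.4 ≈ 0.01370
  L1 = 0.2126×0.02843 + 0.7152×0.61721 + 0.0722×0.01370 ≈ 0.44846
Color 2 (255,253,84):
  R=255: 255/255≈1.0000 > 0.04045 → ((1.0000+0.055)/1.055)^2.4 ≈ 1.00000
  G=253: 253/255≈0.9922 > 0.04045 → ((0.9922+0.055)/1.055)^2.4 ≈ 0.98225
  B=84: 84/255≈0.3294 > 0.04045 → ((0.3294+0.055)/1.055)^2.4 ≈ 0.08866
  L2 = 0.2126×1.00000 + 0.7152×0.98225 + 0.0722×0.08866 ≈ 0.92151
Lighter = 0.92151, Darker = 0.44846
Ratio = (L_lighter + 0.05) / (L_darker + 0.05)
Ratio = (0.92151 + 0.05) / (0.44846 + 0.05) = 0.97151 / 0.49846 ≈ 1.9490
Ratio ≈ 1.95:1


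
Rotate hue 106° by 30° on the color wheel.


New hue = (H + rotation) mod 360
New hue = (106 + 30) mod 360
= 136 mod 360
= 136°


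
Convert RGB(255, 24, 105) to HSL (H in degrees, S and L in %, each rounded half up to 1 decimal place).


Normalize: R'=255/255≈1.0000, G'=24/255≈0.0941, B'=105/255≈0.4118
Max=255/255, Min=24/255, Δ=Max-Min=231/255
L = (Max+Min)/2 = (255+24)/510 = 279/510 = 0.54705… → L = 54.7%
L > 0.5 → S = Δ/(2-Max-Min) = 231/(510-255-24) = 231/231 = 1 → S = 100.0%
(the 1/255 factors cancel in S and H, so raw channel differences can be used)
Max is R' → H = 60 × (((G-B)/Δ) mod 6) = 60 × (((24-105)/231) mod 6)
  (-81)/231 = -0.3506…; negative, so add 6 → 5.6493…
  H = 60 × 5.6493… = 338.961…° → H = 339.0°
= HSL(339.0°, 100.0%, 54.7%)


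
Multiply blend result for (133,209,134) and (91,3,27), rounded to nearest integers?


Multiply: C = A×B/255, rounded to nearest integer
R: 133×91/255 = 12103/255 ≈ 47.463 → 47
G: 209×3/255 = 627/255 ≈ 2.459 → 2
B: 134×27/255 = 3618/255 ≈ 14.188 → 14
= RGB(47, 2, 14)


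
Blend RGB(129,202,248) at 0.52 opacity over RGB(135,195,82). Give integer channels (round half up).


C = α×F + (1-α)×B, with 1-α = 0.48
R: 0.52×129 + 0.48×135 = 67.08 + 64.80 = 131.88 → 132
G: 0.52×202 + 0.48×195 = 105.04 + 93.60 = 198.64 → 199
B: 0.52×248 + 0.48×82 = 128.96 + 39.36 = 168.32 → 168
= RGB(132, 199, 168)


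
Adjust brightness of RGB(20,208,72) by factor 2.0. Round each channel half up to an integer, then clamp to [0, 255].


Multiply each channel by 2.0, round half up, clamp to [0, 255]
R: 20×2.0 = 40
G: 208×2.0 = 416 → clamp → 255
B: 72×2.0 = 144
= RGB(40, 255, 144)


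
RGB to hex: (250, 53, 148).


R = 250 → FA (hex)
G = 53 → 35 (hex)
B = 148 → 94 (hex)
Hex = #FA3594


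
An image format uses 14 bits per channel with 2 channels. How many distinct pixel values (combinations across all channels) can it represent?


Total bits = 14 bits/channel × 2 channels = 28 bits
Distinct pixel values = 2^28
= 268,435,456 pixel values


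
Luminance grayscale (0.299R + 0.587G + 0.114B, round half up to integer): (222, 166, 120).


Gray = 0.299×R + 0.587×G + 0.114×B
Gray = 0.299×222 + 0.587×166 + 0.114×120
Gray = 66.378 + 97.442 + 13.680
Gray = 177.500 → round half up → 178
Gray = 178


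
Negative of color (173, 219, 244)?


Invert: (255-R, 255-G, 255-B)
R: 255-173 = 82
G: 255-219 = 36
B: 255-244 = 11
= RGB(82, 36, 11)


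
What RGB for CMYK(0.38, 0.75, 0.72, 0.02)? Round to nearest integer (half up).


R = 255 × (1-C) × (1-K) = 255 × 0.62 × 0.98 = 154.938 → 155
G = 255 × (1-M) × (1-K) = 255 × 0.25 × 0.98 = 62.475 → 62
B = 255 × (1-Y) × (1-K) = 255 × 0.28 × 0.98 = 69.972 → 70
= RGB(155, 62, 70)


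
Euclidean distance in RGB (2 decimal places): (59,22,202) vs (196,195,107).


d = √[(R₁-R₂)² + (G₁-G₂)² + (B₁-B₂)²]
d = √[(59-196)² + (22-195)² + (202-107)²]
d = √[18769 + 29929 + 9025]
d = √57723
d ≈ 240.26


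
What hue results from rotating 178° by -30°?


New hue = (H + rotation) mod 360
New hue = (178 -30) mod 360
= 148 mod 360
= 148°


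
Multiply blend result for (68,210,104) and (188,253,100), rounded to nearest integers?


Multiply: C = A×B/255, rounded to nearest integer
R: 68×188/255 = 12784/255 ≈ 50.133 → 50
G: 210×253/255 = 53130/255 ≈ 208.353 → 208
B: 104×100/255 = 10400/255 ≈ 40.784 → 41
= RGB(50, 208, 41)


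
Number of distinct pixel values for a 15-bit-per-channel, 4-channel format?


Total bits = 15 bits/channel × 4 channels = 60 bits
Distinct pixel values = 2^60
= 1,152,921,504,606,846,976 pixel values


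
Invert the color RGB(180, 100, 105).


Invert: (255-R, 255-G, 255-B)
R: 255-180 = 75
G: 255-100 = 155
B: 255-105 = 150
= RGB(75, 155, 150)


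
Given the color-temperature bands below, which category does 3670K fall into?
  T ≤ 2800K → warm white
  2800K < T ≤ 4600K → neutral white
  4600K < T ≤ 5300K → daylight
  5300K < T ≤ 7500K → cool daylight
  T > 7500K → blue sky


Temperature: 3670K
2800K < 3670K ≤ 4600K → neutral white
Classification: neutral white


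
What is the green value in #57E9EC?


Color: #57E9EC
R = 57 = 87
G = E9 = 233
B = EC = 236
Green = 233


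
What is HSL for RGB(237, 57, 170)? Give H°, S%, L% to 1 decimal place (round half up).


Normalize: R'=237/255≈0.9294, G'=57/255≈0.2235, B'=170/255≈0.6667
Max=237/255, Min=57/255, Δ=Max-Min=180/255
L = (Max+Min)/2 = (237+57)/510 = 294/510 = 0.57647… → L = 57.6%
L > 0.5 → S = Δ/(2-Max-Min) = 180/(510-237-57) = 180/216 = 0.83333… → S = 83.3%
(the 1/255 factors cancel in S and H, so raw channel differences can be used)
Max is R' → H = 60 × (((G-B)/Δ) mod 6) = 60 × (((57-170)/180) mod 6)
  (-113)/180 = -0.6277…; negative, so add 6 → 5.3722…
  H = 60 × 5.3722… = 322.333…° → H = 322.3°
= HSL(322.3°, 83.3%, 57.6%)


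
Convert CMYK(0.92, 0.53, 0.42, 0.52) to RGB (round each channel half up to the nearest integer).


R = 255 × (1-C) × (1-K) = 255 × 0.08 × 0.48 = 9.792 → 10
G = 255 × (1-M) × (1-K) = 255 × 0.47 × 0.48 = 57.528 → 58
B = 255 × (1-Y) × (1-K) = 255 × 0.58 × 0.48 = 70.992 → 71
= RGB(10, 58, 71)


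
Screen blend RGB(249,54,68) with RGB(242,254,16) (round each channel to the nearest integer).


Screen: C = 255 - (255-A)×(255-B)/255, rounded to nearest integer
R: 255 - (255-249)×(255-242)/255 = 255 - 78/255 ≈ 255 - 0.306 = 254.694 → 255
G: 255 - (255-54)×(255-254)/255 = 255 - 201/255 ≈ 255 - 0.788 = 254.212 → 254
B: 255 - (255-68)×(255-16)/255 = 255 - 44693/255 ≈ 255 - 175.267 = 79.733 → 80
= RGB(255, 254, 80)


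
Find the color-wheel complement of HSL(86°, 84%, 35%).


Complement = opposite side of color wheel = hue + 180°
H' = (86 + 180) mod 360 = 266°
S and L unchanged.
= HSL(266°, 84%, 35%)


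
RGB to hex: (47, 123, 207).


R = 47 → 2F (hex)
G = 123 → 7B (hex)
B = 207 → CF (hex)
Hex = #2F7BCF


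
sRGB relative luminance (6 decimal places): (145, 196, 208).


Linearize each channel (sRGB transfer function): c = v/255; c_lin = c/12.92 if c ≤ 0.04045, else ((c+0.055)/1.055)^2.4
  R: 145/255 ≈ 0.568627 > 0.04045 → ((0.568627+0.055)/1.055)^2.4 ≈ 0.283149
  G: 196/255 ≈ 0.768627 > 0.04045 → ((0.768627+0.055)/1.055)^2.4 ≈ 0.552011
  B: 208/255 ≈ 0.815686 > 0.04045 → ((0.815686+0.055)/1.055)^2.4 ≈ 0.630757
R_lin = 0.283149, G_lin = 0.552011, B_lin = 0.630757
L = 0.2126×R + 0.7152×G + 0.0722×B
L = 0.2126×0.283149 + 0.7152×0.552011 + 0.0722×0.630757
L ≈ 0.500537


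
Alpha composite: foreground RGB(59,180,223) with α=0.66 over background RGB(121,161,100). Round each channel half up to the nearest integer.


C = α×F + (1-α)×B, with 1-α = 0.34
R: 0.66×59 + 0.34×121 = 38.94 + 41.14 = 80.08 → 80
G: 0.66×180 + 0.34×161 = 118.80 + 54.74 = 173.54 → 174
B: 0.66×223 + 0.34×100 = 147.18 + 34.00 = 181.18 → 181
= RGB(80, 174, 181)


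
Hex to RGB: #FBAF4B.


FB → 251 (R)
AF → 175 (G)
4B → 75 (B)
= RGB(251, 175, 75)


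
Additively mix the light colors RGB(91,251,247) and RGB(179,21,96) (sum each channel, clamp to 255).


Additive: each channel = min(255, C₁+C₂)
R: 91+179 = 270 → 255
G: 251+21 = 272 → 255
B: 247+96 = 343 → 255
= RGB(255, 255, 255)


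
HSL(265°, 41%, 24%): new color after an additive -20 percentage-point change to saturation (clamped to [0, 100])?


Original S = 41%
Adjustment = -20 percentage points
New S = 41 + (-20) = 21
Clamp to [0, 100] → 21
= HSL(265°, 21%, 24%)


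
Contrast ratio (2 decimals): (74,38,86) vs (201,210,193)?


Linearize each sRGB channel c=v/255: c/12.92 if c ≤ 0.04045 else ((c+0.055)/1.055)^2.4
L = 0.2126×R_lin + 0.7152×G_lin + 0.0722×B_lin
Color 1 (74,38,86):
  R=74: 74/255≈0.2902 > 0.04045 → ((0.2902+0.055)/1.055)^2.4 ≈ 0.06848
  G=38: 38/255≈0.1490 > 0.04045 → ((0.1490+0.055)/1.055)^2.4 ≈ 0.01938
  B=86: 86/255≈0.3373 > 0.04045 → ((0.3373+0.055)/1.055)^2.4 ≈ 0.09306
  L1 = 0.2126×0.06848 + 0.7152×0.01938 + 0.0722×0.09306 ≈ 0.03514
Color 2 (201,210,193):
  R=201: 201/255≈0.7882 > 0.04045 → ((0.7882+0.055)/1.055)^2.4 ≈ 0.58408
  G=210: 210/255≈0.8235 > 0.04045 → ((0.8235+0.055)/1.055)^2.4 ≈ 0.64448
  B=193: 193/255≈0.7569 > 0.04045 → ((0.7569+0.055)/1.055)^2.4 ≈ 0.53328
  L2 = 0.2126×0.58408 + 0.7152×0.64448 + 0.0722×0.53328 ≈ 0.62361
Lighter = 0.62361, Darker = 0.03514
Ratio = (L_lighter + 0.05) / (L_darker + 0.05)
Ratio = (0.62361 + 0.05) / (0.03514 + 0.05) = 0.67361 / 0.08514 ≈ 7.9118
Ratio ≈ 7.91:1


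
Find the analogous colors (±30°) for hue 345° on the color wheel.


Base hue: 345°
Left analog: (345 - 30) mod 360 = 315°
Right analog: (345 + 30) mod 360 = 15°
Analogous hues = 315° and 15°


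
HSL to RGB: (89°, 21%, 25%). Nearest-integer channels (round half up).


H=89°, S=0.21, L=0.25
C = (1-|2L-1|)×S = (1-|-0.50|)×0.21 = 0.105
H' = H/60 = 89/60 ≈ 1.4833; X = C×(1-|H' mod 2 - 1|) = 0.05425
m = L - C/2 = 0.25 - 0.0525 = 0.1975
Sector ⌊H'⌋ = 1 → (R',G',B') = (0.05425, 0.105, 0.0)
RGB = ((R'+m)×255, (G'+m)×255, (B'+m)×255) = (64.19625, 77.1375, 50.3625)
Round half up → RGB(64, 77, 50)


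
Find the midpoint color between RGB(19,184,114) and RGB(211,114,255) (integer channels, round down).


Midpoint: each channel = ⌊(C₁+C₂)/2⌋
R: ⌊(19+211)/2⌋ = 115
G: ⌊(184+114)/2⌋ = 149
B: ⌊(114+255)/2⌋ = 184
= RGB(115, 149, 184)


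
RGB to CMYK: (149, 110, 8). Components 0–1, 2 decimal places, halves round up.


R'=149/255≈0.5843, G'=110/255≈0.4314, B'=8/255≈0.0314
K = 1 - max(R',G',B') = 1 - 149/255 = 106/255 = 0.41568… → 0.42
(1-R'-K)/(1-K) simplifies to (max-R)/max with max = 149:
C = (149-149)/149 = 0/149 = 0 → 0.00
M = (149-110)/149 = 39/149 = 0.26174… → 0.26
Y = (149-8)/149 = 141/149 = 0.94630… → 0.95
= CMYK(0.00, 0.26, 0.95, 0.42)


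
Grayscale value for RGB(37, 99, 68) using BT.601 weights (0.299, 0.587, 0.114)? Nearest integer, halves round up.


Gray = 0.299×R + 0.587×G + 0.114×B
Gray = 0.299×37 + 0.587×99 + 0.114×68
Gray = 11.063 + 58.113 + 7.752
Gray = 76.928 → round half up → 77
Gray = 77


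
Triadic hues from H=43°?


Triadic: equally spaced at 120° intervals
H1 = 43°
H2 = (43 + 120) mod 360 = 163°
H3 = (43 + 240) mod 360 = 283°
Triadic = 43°, 163°, 283°


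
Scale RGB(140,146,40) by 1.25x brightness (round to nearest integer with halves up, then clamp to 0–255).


Multiply each channel by 1.25, round half up, clamp to [0, 255]
R: 140×1.25 = 175
G: 146×1.25 = 182.5 → round → 183
B: 40×1.25 = 50
= RGB(175, 183, 50)


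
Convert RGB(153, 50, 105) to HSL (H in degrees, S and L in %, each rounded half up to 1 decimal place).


Normalize: R'=153/255≈0.6000, G'=50/255≈0.1961, B'=105/255≈0.4118
Max=153/255, Min=50/255, Δ=Max-Min=103/255
L = (Max+Min)/2 = (153+50)/510 = 203/510 = 0.39803… → L = 39.8%
L ≤ 0.5 → S = Δ/(Max+Min) = 103/(153+50) = 103/203 = 0.50738… → S = 50.7%
(the 1/255 factors cancel in S and H, so raw channel differences can be used)
Max is R' → H = 60 × (((G-B)/Δ) mod 6) = 60 × (((50-105)/103) mod 6)
  (-55)/103 = -0.5339…; negative, so add 6 → 5.4660…
  H = 60 × 5.4660… = 327.961…° → H = 328.0°
= HSL(328.0°, 50.7%, 39.8%)


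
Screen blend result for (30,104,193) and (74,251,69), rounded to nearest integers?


Screen: C = 255 - (255-A)×(255-B)/255, rounded to nearest integer
R: 255 - (255-30)×(255-74)/255 = 255 - 40725/255 ≈ 255 - 159.706 = 95.294 → 95
G: 255 - (255-104)×(255-251)/255 = 255 - 604/255 ≈ 255 - 2.369 = 252.631 → 253
B: 255 - (255-193)×(255-69)/255 = 255 - 11532/255 ≈ 255 - 45.224 = 209.776 → 210
= RGB(95, 253, 210)


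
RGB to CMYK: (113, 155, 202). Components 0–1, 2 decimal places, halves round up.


R'=113/255≈0.4431, G'=155/255≈0.6078, B'=202/255≈0.7922
K = 1 - max(R',G',B') = 1 - 202/255 = 53/255 = 0.20784… → 0.21
(1-R'-K)/(1-K) simplifies to (max-R)/max with max = 202:
C = (202-113)/202 = 89/202 = 0.44059… → 0.44
M = (202-155)/202 = 47/202 = 0.23267… → 0.23
Y = (202-202)/202 = 0/202 = 0 → 0.00
= CMYK(0.44, 0.23, 0.00, 0.21)


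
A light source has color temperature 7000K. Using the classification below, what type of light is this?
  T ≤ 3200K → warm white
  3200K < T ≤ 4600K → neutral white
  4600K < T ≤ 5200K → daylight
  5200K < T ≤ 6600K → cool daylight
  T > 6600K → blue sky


Temperature: 7000K
7000K > 6600K → blue sky
Classification: blue sky


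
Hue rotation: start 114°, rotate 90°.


New hue = (H + rotation) mod 360
New hue = (114 + 90) mod 360
= 204 mod 360
= 204°


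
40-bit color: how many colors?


Colors = 2^bits = 2^40
= 1,099,511,627,776 colors


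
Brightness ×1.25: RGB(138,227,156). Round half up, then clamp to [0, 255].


Multiply each channel by 1.25, round half up, clamp to [0, 255]
R: 138×1.25 = 172.5 → round → 173
G: 227×1.25 = 283.75 → round → 284 → clamp → 255
B: 156×1.25 = 195
= RGB(173, 255, 195)


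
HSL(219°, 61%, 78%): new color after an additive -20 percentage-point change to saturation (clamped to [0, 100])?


Original S = 61%
Adjustment = -20 percentage points
New S = 61 + (-20) = 41
Clamp to [0, 100] → 41
= HSL(219°, 41%, 78%)


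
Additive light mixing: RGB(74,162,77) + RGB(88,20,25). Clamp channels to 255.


Additive: each channel = min(255, C₁+C₂)
R: 74+88 = 162 → 162
G: 162+20 = 182 → 182
B: 77+25 = 102 → 102
= RGB(162, 182, 102)


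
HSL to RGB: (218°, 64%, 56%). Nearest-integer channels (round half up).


H=218°, S=0.64, L=0.56
C = (1-|2L-1|)×S = (1-|0.12|)×0.64 = 0.5632
H' = H/60 = 218/60 ≈ 3.6333; X = C×(1-|H' mod 2 - 1|) ≈ 0.2065
m = L - C/2 = 0.56 - 0.2816 = 0.2784
Sector ⌊H'⌋ = 3 → (R',G',B') = (0.0, ≈0.2065, 0.5632)
RGB = ((R'+m)×255, (G'+m)×255, (B'+m)×255) = (70.992, 123.6512, 214.608)
Round half up → RGB(71, 124, 215)


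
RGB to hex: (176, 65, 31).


R = 176 → B0 (hex)
G = 65 → 41 (hex)
B = 31 → 1F (hex)
Hex = #B0411F


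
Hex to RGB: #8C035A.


8C → 140 (R)
03 → 3 (G)
5A → 90 (B)
= RGB(140, 3, 90)


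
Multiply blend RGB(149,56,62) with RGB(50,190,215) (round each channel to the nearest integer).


Multiply: C = A×B/255, rounded to nearest integer
R: 149×50/255 = 7450/255 ≈ 29.216 → 29
G: 56×190/255 = 10640/255 ≈ 41.725 → 42
B: 62×215/255 = 13330/255 ≈ 52.275 → 52
= RGB(29, 42, 52)


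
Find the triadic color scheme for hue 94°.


Triadic: equally spaced at 120° intervals
H1 = 94°
H2 = (94 + 120) mod 360 = 214°
H3 = (94 + 240) mod 360 = 334°
Triadic = 94°, 214°, 334°


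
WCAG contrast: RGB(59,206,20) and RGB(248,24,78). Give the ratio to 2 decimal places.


Linearize each sRGB channel c=v/255: c/12.92 if c ≤ 0.04045 else ((c+0.055)/1.055)^2.4
L = 0.2126×R_lin + 0.7152×G_lin + 0.0722×B_lin
Color 1 (59,206,20):
  R=59: 59/255≈0.2314 > 0.04045 → ((0.2314+0.055)/1.055)^2.4 ≈ 0.04374
  G=206: 206/255≈0.8078 > 0.04045 → ((0.8078+0.055)/1.055)^2.4 ≈ 0.61721
  B=20: 20/255≈0.0784 > 0.04045 → ((0.0784+0.055)/1.055)^2.4 ≈ 0.00700
  L1 = 0.2126×0.04374 + 0.7152×0.61721 + 0.0722×0.00700 ≈ 0.45123
Color 2 (248,24,78):
  R=248: 248/255≈0.9725 > 0.04045 → ((0.9725+0.055)/1.055)^2.4 ≈ 0.93869
  G=24: 24/255≈0.0941 > 0.04045 → ((0.0941+0.055)/1.055)^2.4 ≈ 0.00913
  B=78: 78/255≈0.3059 > 0.04045 → ((0.3059+0.055)/1.055)^2.4 ≈ 0.07619
  L2 = 0.2126×0.93869 + 0.7152×0.00913 + 0.0722×0.07619 ≈ 0.21160
Lighter = 0.45123, Darker = 0.21160
Ratio = (L_lighter + 0.05) / (L_darker + 0.05)
Ratio = (0.45123 + 0.05) / (0.21160 + 0.05) = 0.50123 / 0.26160 ≈ 1.9160
Ratio ≈ 1.92:1


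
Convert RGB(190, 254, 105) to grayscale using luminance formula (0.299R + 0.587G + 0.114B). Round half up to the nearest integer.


Gray = 0.299×R + 0.587×G + 0.114×B
Gray = 0.299×190 + 0.587×254 + 0.114×105
Gray = 56.810 + 149.098 + 11.970
Gray = 217.878 → round half up → 218
Gray = 218


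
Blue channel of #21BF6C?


Color: #21BF6C
R = 21 = 33
G = BF = 191
B = 6C = 108
Blue = 108


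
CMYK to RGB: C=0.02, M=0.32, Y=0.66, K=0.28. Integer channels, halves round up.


R = 255 × (1-C) × (1-K) = 255 × 0.98 × 0.72 = 179.928 → 180
G = 255 × (1-M) × (1-K) = 255 × 0.68 × 0.72 = 124.848 → 125
B = 255 × (1-Y) × (1-K) = 255 × 0.34 × 0.72 = 62.424 → 62
= RGB(180, 125, 62)


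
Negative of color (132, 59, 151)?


Invert: (255-R, 255-G, 255-B)
R: 255-132 = 123
G: 255-59 = 196
B: 255-151 = 104
= RGB(123, 196, 104)


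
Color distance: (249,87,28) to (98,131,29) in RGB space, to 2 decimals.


d = √[(R₁-R₂)² + (G₁-G₂)² + (B₁-B₂)²]
d = √[(249-98)² + (87-131)² + (28-29)²]
d = √[22801 + 1936 + 1]
d = √24738
d ≈ 157.28
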